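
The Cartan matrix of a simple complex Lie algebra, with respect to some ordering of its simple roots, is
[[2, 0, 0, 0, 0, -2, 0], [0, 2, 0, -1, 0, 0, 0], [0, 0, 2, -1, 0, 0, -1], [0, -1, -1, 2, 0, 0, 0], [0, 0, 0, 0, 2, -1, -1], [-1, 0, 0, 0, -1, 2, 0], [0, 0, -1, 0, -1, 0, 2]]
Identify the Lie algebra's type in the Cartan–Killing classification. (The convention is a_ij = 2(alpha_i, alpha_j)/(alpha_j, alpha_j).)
C_7 (sp(14))

The matrix has rank 7 with 2's on the diagonal. Reading the off-diagonal entries as Dynkin edges (a single edge where a_ij = a_ji = -1; a double or triple edge where a_ij * a_ji = 2 or 3), the diagram is a chain of 7 nodes with a double edge at one end; the terminal node there is the unique long simple root (C_7). One simple-root ordering that puts it in standard form is (alpha_2, alpha_4, alpha_3, alpha_7, alpha_5, alpha_6, alpha_1). So the algebra is type C_7, i.e. sp(14).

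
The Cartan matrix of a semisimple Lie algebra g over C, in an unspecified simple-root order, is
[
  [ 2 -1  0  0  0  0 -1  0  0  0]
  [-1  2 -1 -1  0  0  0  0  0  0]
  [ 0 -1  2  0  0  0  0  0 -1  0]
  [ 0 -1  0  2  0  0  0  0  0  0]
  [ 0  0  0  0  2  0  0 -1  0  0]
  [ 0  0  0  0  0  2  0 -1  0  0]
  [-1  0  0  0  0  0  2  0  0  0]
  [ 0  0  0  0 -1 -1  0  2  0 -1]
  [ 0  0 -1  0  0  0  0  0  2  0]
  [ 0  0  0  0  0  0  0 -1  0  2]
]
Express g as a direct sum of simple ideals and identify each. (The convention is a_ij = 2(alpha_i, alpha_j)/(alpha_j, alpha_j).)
D4 + E6

The diagram associated to this matrix has two connected components: the simple roots {alpha_5, alpha_6, alpha_8, alpha_10} form a chain of 2 nodes with a fork of two nodes at one end (D_4), and {alpha_1, alpha_2, alpha_3, alpha_4, alpha_7, alpha_9} form a chain of 5 nodes with one extra node attached to the third node from one end (E_6). A semisimple Lie algebra decomposes uniquely as the direct sum of simple ideals, one per connected component of its Dynkin diagram, so g ≅ D_4 ⊕ E_6 (dimension 28 + 78 = 106).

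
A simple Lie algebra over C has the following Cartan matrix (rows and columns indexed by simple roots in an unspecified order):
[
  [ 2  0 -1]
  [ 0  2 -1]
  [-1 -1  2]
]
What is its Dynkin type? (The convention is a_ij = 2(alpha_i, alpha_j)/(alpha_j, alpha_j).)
The matrix has rank 3 with 2's on the diagonal. Reading the off-diagonal entries as Dynkin edges (a single edge where a_ij = a_ji = -1; a double or triple edge where a_ij * a_ji = 2 or 3), the diagram is a chain of 3 nodes with single edges (A_3). One simple-root ordering that puts it in standard form is (alpha_1, alpha_3, alpha_2). So the algebra is type A_3, i.e. sl(4).

A_3 (sl(4))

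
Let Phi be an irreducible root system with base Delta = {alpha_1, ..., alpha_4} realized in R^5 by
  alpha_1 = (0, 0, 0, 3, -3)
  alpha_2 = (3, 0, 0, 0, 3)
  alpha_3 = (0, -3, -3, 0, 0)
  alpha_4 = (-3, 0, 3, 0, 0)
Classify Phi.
Compute the Cartan integers a_ij = 2(alpha_i, alpha_j)/(alpha_j, alpha_j); the resulting 4x4 Cartan matrix is
[[2, -1, 0, 0], [-1, 2, 0, -1], [0, 0, 2, -1], [0, -1, -1, 2]].
All simple roots have the same length, so the diagram is simply laced. The associated Dynkin diagram is a chain of 4 nodes with single edges (A_4), so the type is A_4 (the algebra sl(5)).

A_4 (sl(5))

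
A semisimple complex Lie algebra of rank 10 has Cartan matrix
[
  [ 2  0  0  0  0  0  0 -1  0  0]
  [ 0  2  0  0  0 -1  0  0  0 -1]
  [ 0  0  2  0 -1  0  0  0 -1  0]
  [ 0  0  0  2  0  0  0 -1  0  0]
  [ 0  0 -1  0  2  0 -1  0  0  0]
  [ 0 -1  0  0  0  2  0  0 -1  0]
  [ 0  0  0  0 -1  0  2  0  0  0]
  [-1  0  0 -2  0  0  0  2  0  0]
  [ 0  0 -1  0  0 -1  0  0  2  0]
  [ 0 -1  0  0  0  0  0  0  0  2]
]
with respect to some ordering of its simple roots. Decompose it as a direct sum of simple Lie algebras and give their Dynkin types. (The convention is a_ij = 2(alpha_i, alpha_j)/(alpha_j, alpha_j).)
The diagram associated to this matrix has two connected components: the simple roots {alpha_2, alpha_3, alpha_5, alpha_6, alpha_7, alpha_9, alpha_10} form a chain of 7 nodes with single edges (A_7), and {alpha_1, alpha_4, alpha_8} form a chain of 3 nodes with a double edge at one end; the terminal node there is the unique short simple root (B_3). A semisimple Lie algebra decomposes uniquely as the direct sum of simple ideals, one per connected component of its Dynkin diagram, so g ≅ A_7 ⊕ B_3 (dimension 63 + 21 = 84).

A7 ⊕ B3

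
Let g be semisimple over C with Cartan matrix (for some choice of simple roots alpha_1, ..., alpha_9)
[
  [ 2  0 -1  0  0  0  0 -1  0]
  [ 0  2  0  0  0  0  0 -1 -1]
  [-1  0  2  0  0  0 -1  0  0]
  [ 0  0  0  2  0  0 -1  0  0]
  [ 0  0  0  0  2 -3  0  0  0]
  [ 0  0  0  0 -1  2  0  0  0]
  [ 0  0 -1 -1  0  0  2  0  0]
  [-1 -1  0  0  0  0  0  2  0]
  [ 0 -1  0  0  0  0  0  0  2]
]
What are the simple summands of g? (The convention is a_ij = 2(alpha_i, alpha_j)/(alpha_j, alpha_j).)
A_7 ⊕ G_2

The diagram associated to this matrix has two connected components: the simple roots {alpha_1, alpha_2, alpha_3, alpha_4, alpha_7, alpha_8, alpha_9} form a chain of 7 nodes with single edges (A_7), and {alpha_5, alpha_6} form two nodes joined by a triple edge (G_2). A semisimple Lie algebra decomposes uniquely as the direct sum of simple ideals, one per connected component of its Dynkin diagram, so g ≅ A_7 ⊕ G_2 (dimension 63 + 14 = 77).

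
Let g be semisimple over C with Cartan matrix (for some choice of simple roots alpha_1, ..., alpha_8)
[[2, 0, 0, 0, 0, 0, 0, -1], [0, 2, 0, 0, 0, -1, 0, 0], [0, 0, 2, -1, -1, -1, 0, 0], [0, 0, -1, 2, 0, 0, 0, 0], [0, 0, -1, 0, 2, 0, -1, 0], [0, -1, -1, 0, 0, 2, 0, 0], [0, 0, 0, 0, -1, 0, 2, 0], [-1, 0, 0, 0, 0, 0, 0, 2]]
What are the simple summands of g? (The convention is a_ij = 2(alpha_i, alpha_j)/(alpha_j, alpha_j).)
A_2 (sl(3)) + E_6

The diagram associated to this matrix has two connected components: the simple roots {alpha_1, alpha_8} form a chain of 2 nodes with single edges (A_2), and {alpha_2, alpha_3, alpha_4, alpha_5, alpha_6, alpha_7} form a chain of 5 nodes with one extra node attached to the third node from one end (E_6). A semisimple Lie algebra decomposes uniquely as the direct sum of simple ideals, one per connected component of its Dynkin diagram, so g ≅ A_2 ⊕ E_6 (dimension 8 + 78 = 86).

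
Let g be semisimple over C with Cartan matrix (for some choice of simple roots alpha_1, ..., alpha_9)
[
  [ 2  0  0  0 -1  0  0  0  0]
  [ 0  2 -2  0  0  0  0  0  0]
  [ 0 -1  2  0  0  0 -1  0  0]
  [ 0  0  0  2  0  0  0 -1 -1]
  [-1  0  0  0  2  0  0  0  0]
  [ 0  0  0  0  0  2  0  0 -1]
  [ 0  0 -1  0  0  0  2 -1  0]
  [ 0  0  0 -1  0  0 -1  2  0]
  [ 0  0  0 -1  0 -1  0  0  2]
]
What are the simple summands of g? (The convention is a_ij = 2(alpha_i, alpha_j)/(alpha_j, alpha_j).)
The diagram associated to this matrix has two connected components: the simple roots {alpha_1, alpha_5} form a chain of 2 nodes with single edges (A_2), and {alpha_2, alpha_3, alpha_4, alpha_6, alpha_7, alpha_8, alpha_9} form a chain of 7 nodes with a double edge at one end; the terminal node there is the unique long simple root (C_7). A semisimple Lie algebra decomposes uniquely as the direct sum of simple ideals, one per connected component of its Dynkin diagram, so g ≅ A_2 ⊕ C_7 (dimension 8 + 105 = 113).

A_2 + C_7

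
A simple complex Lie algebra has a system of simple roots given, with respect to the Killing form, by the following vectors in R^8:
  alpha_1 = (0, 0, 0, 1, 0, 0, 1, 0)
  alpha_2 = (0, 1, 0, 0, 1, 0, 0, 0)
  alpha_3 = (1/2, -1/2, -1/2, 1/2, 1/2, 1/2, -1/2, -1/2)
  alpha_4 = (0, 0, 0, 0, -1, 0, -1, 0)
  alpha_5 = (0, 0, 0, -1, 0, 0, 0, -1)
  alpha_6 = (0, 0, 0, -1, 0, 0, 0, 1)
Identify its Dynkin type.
Compute the Cartan integers a_ij = 2(alpha_i, alpha_j)/(alpha_j, alpha_j); the resulting 6x6 Cartan matrix is
[[2, 0, 0, -1, -1, -1], [0, 2, 0, -1, 0, 0], [0, 0, 2, 0, 0, -1], [-1, -1, 0, 2, 0, 0], [-1, 0, 0, 0, 2, 0], [-1, 0, -1, 0, 0, 2]].
All simple roots have the same length, so the diagram is simply laced. The associated Dynkin diagram is a chain of 5 nodes with one extra node attached to the third node from one end (E_6), so the type is E_6.

type E_6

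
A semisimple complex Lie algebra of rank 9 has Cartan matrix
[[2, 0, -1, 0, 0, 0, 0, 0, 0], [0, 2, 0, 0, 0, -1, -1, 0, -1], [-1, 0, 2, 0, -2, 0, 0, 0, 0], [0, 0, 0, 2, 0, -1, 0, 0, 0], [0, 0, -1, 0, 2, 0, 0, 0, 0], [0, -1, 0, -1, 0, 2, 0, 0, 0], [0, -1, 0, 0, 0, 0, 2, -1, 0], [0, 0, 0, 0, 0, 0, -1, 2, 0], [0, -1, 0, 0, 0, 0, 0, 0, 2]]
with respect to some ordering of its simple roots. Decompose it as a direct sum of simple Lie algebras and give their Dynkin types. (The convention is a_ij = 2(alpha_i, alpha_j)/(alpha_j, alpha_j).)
The diagram associated to this matrix has two connected components: the simple roots {alpha_1, alpha_3, alpha_5} form a chain of 3 nodes with a double edge at one end; the terminal node there is the unique short simple root (B_3), and {alpha_2, alpha_4, alpha_6, alpha_7, alpha_8, alpha_9} form a chain of 5 nodes with one extra node attached to the third node from one end (E_6). A semisimple Lie algebra decomposes uniquely as the direct sum of simple ideals, one per connected component of its Dynkin diagram, so g ≅ B_3 ⊕ E_6 (dimension 21 + 78 = 99).

B3 + E6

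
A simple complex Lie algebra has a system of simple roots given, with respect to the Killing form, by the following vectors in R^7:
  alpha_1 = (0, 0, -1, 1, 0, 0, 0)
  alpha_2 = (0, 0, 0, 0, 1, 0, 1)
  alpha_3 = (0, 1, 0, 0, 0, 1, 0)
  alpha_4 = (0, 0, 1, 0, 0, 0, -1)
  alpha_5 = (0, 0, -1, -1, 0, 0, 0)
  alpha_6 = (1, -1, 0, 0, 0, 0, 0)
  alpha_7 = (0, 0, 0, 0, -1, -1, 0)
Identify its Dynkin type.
Compute the Cartan integers a_ij = 2(alpha_i, alpha_j)/(alpha_j, alpha_j); the resulting 7x7 Cartan matrix is
[[2, 0, 0, -1, 0, 0, 0], [0, 2, 0, -1, 0, 0, -1], [0, 0, 2, 0, 0, -1, -1], [-1, -1, 0, 2, -1, 0, 0], [0, 0, 0, -1, 2, 0, 0], [0, 0, -1, 0, 0, 2, 0], [0, -1, -1, 0, 0, 0, 2]].
All simple roots have the same length, so the diagram is simply laced. The associated Dynkin diagram is a chain of 5 nodes with a fork of two nodes at one end (D_7), so the type is D_7 (the algebra so(14)).

D_7 (so(14))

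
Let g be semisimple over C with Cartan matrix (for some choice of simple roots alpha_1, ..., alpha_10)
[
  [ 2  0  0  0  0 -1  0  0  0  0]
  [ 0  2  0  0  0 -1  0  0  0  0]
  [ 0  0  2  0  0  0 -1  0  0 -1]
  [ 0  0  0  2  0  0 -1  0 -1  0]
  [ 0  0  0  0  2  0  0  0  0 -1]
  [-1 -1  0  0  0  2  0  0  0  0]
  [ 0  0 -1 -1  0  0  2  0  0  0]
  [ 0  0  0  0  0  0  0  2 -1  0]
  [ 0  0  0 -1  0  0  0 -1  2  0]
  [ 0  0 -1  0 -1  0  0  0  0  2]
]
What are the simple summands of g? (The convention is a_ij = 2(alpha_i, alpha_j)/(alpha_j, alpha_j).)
A_3 ⊕ A_7

The diagram associated to this matrix has two connected components: the simple roots {alpha_1, alpha_2, alpha_6} form a chain of 3 nodes with single edges (A_3), and {alpha_3, alpha_4, alpha_5, alpha_7, alpha_8, alpha_9, alpha_10} form a chain of 7 nodes with single edges (A_7). A semisimple Lie algebra decomposes uniquely as the direct sum of simple ideals, one per connected component of its Dynkin diagram, so g ≅ A_3 ⊕ A_7 (dimension 15 + 63 = 78).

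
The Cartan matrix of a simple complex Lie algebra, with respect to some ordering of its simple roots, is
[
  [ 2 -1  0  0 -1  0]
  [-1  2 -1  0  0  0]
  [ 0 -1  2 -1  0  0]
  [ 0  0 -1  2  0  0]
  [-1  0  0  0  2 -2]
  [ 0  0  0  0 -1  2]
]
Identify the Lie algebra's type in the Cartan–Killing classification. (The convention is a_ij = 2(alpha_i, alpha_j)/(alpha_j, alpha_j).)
The matrix has rank 6 with 2's on the diagonal. Reading the off-diagonal entries as Dynkin edges (a single edge where a_ij = a_ji = -1; a double or triple edge where a_ij * a_ji = 2 or 3), the diagram is a chain of 6 nodes with a double edge at one end; the terminal node there is the unique short simple root (B_6). One simple-root ordering that puts it in standard form is (alpha_4, alpha_3, alpha_2, alpha_1, alpha_5, alpha_6). So the algebra is type B_6, i.e. so(13).

type B_6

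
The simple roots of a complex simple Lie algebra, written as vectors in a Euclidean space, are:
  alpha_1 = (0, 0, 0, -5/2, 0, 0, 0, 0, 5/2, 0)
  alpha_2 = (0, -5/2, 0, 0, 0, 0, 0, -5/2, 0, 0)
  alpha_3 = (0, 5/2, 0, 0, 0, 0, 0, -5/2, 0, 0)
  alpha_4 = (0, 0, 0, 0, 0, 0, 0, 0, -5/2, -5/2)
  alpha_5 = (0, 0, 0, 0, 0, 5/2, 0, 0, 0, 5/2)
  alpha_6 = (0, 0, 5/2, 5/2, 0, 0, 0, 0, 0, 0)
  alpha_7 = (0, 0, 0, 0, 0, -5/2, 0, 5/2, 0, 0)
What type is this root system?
D_7

Compute the Cartan integers a_ij = 2(alpha_i, alpha_j)/(alpha_j, alpha_j); the resulting 7x7 Cartan matrix is
[[2, 0, 0, -1, 0, -1, 0], [0, 2, 0, 0, 0, 0, -1], [0, 0, 2, 0, 0, 0, -1], [-1, 0, 0, 2, -1, 0, 0], [0, 0, 0, -1, 2, 0, -1], [-1, 0, 0, 0, 0, 2, 0], [0, -1, -1, 0, -1, 0, 2]].
All simple roots have the same length, so the diagram is simply laced. The associated Dynkin diagram is a chain of 5 nodes with a fork of two nodes at one end (D_7), so the type is D_7 (the algebra so(14)).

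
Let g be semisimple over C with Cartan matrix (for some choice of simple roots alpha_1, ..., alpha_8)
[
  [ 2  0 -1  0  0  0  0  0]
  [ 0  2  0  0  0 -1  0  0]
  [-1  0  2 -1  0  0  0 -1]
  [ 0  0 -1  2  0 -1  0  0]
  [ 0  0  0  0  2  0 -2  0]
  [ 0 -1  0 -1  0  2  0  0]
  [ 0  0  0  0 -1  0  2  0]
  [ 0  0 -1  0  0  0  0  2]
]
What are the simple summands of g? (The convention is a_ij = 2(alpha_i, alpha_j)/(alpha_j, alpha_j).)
B_2 (so(5)) ⊕ D_6 (so(12))

The diagram associated to this matrix has two connected components: the simple roots {alpha_5, alpha_7} form a chain of 2 nodes with a double edge at one end; the terminal node there is the unique short simple root (B_2), and {alpha_1, alpha_2, alpha_3, alpha_4, alpha_6, alpha_8} form a chain of 4 nodes with a fork of two nodes at one end (D_6). A semisimple Lie algebra decomposes uniquely as the direct sum of simple ideals, one per connected component of its Dynkin diagram, so g ≅ B_2 ⊕ D_6 (dimension 10 + 66 = 76).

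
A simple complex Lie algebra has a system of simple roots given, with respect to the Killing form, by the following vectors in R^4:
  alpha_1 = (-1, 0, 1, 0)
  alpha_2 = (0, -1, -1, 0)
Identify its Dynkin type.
Compute the Cartan integers a_ij = 2(alpha_i, alpha_j)/(alpha_j, alpha_j); the resulting 2x2 Cartan matrix is
[[2, -1], [-1, 2]].
All simple roots have the same length, so the diagram is simply laced. The associated Dynkin diagram is a chain of 2 nodes with single edges (A_2), so the type is A_2 (the algebra sl(3)).

A_2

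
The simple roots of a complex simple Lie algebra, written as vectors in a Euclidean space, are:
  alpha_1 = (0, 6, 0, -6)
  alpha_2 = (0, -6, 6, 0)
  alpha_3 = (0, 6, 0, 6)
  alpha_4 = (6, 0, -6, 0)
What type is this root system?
D_4 (so(8))

Compute the Cartan integers a_ij = 2(alpha_i, alpha_j)/(alpha_j, alpha_j); the resulting 4x4 Cartan matrix is
[[2, -1, 0, 0], [-1, 2, -1, -1], [0, -1, 2, 0], [0, -1, 0, 2]].
All simple roots have the same length, so the diagram is simply laced. The associated Dynkin diagram is a chain of 2 nodes with a fork of two nodes at one end (D_4), so the type is D_4 (the algebra so(8)).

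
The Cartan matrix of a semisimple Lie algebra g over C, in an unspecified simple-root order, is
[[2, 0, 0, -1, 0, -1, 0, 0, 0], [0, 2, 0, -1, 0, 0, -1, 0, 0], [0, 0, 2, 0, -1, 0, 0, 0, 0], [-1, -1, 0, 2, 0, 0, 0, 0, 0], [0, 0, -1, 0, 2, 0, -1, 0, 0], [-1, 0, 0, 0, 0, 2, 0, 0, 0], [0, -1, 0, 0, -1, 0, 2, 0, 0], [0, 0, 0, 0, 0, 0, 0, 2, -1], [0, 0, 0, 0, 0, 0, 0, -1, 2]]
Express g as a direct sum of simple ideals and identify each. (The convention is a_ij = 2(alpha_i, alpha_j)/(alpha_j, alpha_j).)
A2 + A7

The diagram associated to this matrix has two connected components: the simple roots {alpha_8, alpha_9} form a chain of 2 nodes with single edges (A_2), and {alpha_1, alpha_2, alpha_3, alpha_4, alpha_5, alpha_6, alpha_7} form a chain of 7 nodes with single edges (A_7). A semisimple Lie algebra decomposes uniquely as the direct sum of simple ideals, one per connected component of its Dynkin diagram, so g ≅ A_2 ⊕ A_7 (dimension 8 + 63 = 71).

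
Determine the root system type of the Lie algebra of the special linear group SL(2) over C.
This is sl(2), which has dimension 2^2 - 1 = 3 and rank 2 - 1 = 1 (a Cartan subalgebra is the diagonal traceless matrices). In the classification of classical Lie algebras, the special linear algebra sl(n+1) has type A_n; here n = 1, so the Dynkin diagram is a chain of 1 nodes with single edges (A_1). Hence the type is A_1.

A_1 (sl(2))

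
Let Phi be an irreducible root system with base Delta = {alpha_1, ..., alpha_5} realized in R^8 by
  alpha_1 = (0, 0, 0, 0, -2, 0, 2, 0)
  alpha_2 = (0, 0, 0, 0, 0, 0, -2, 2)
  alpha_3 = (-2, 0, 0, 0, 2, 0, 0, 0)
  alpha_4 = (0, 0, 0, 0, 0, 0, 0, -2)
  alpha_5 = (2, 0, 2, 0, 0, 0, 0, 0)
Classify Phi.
B5

Compute the Cartan integers a_ij = 2(alpha_i, alpha_j)/(alpha_j, alpha_j); the resulting 5x5 Cartan matrix is
[[2, -1, -1, 0, 0], [-1, 2, 0, -2, 0], [-1, 0, 2, 0, -1], [0, -1, 0, 2, 0], [0, 0, -1, 0, 2]].
The roots have two lengths (squared-length ratio 2:1); the short ones are alpha_{4}. The associated Dynkin diagram is a chain of 5 nodes with a double edge at one end; the terminal node there is the unique short simple root (B_5), so the type is B_5 (the algebra so(11)).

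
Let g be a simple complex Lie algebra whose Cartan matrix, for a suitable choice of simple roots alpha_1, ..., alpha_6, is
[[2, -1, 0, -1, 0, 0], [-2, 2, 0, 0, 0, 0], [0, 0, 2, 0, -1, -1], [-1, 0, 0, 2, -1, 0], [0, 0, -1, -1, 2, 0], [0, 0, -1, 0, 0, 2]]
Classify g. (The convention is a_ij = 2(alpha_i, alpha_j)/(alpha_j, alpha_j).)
The matrix has rank 6 with 2's on the diagonal. Reading the off-diagonal entries as Dynkin edges (a single edge where a_ij = a_ji = -1; a double or triple edge where a_ij * a_ji = 2 or 3), the diagram is a chain of 6 nodes with a double edge at one end; the terminal node there is the unique long simple root (C_6). One simple-root ordering that puts it in standard form is (alpha_6, alpha_3, alpha_5, alpha_4, alpha_1, alpha_2). So the algebra is type C_6, i.e. sp(12).

C6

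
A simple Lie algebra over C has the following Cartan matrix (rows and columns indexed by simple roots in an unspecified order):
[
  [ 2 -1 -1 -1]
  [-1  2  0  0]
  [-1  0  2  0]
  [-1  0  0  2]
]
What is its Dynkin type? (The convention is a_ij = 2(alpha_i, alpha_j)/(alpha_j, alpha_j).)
type D_4

The matrix has rank 4 with 2's on the diagonal. Reading the off-diagonal entries as Dynkin edges (a single edge where a_ij = a_ji = -1; a double or triple edge where a_ij * a_ji = 2 or 3), the diagram is a chain of 2 nodes with a fork of two nodes at one end (D_4). One simple-root ordering that puts it in standard form is (alpha_4, alpha_1, alpha_3, alpha_2). So the algebra is type D_4, i.e. so(8).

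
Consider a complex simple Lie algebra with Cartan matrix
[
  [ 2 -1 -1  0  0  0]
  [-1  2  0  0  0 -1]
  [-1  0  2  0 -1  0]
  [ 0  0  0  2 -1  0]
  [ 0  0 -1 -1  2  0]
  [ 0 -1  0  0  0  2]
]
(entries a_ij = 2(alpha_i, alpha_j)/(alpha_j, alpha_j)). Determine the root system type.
The matrix has rank 6 with 2's on the diagonal. Reading the off-diagonal entries as Dynkin edges (a single edge where a_ij = a_ji = -1; a double or triple edge where a_ij * a_ji = 2 or 3), the diagram is a chain of 6 nodes with single edges (A_6). One simple-root ordering that puts it in standard form is (alpha_6, alpha_2, alpha_1, alpha_3, alpha_5, alpha_4). So the algebra is type A_6, i.e. sl(7).

A6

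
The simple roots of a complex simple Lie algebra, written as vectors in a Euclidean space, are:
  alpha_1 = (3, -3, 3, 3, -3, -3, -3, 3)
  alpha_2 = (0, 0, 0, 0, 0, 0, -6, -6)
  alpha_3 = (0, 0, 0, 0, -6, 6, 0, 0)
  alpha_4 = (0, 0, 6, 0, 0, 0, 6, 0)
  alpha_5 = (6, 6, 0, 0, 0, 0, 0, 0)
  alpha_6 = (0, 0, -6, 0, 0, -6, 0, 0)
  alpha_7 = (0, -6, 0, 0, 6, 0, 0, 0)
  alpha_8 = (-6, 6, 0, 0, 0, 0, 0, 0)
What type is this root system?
Compute the Cartan integers a_ij = 2(alpha_i, alpha_j)/(alpha_j, alpha_j); the resulting 8x8 Cartan matrix is
[[2, 0, 0, 0, 0, 0, 0, -1], [0, 2, 0, -1, 0, 0, 0, 0], [0, 0, 2, 0, 0, -1, -1, 0], [0, -1, 0, 2, 0, -1, 0, 0], [0, 0, 0, 0, 2, 0, -1, 0], [0, 0, -1, -1, 0, 2, 0, 0], [0, 0, -1, 0, -1, 0, 2, -1], [-1, 0, 0, 0, 0, 0, -1, 2]].
All simple roots have the same length, so the diagram is simply laced. The associated Dynkin diagram is a chain of 7 nodes with one extra node attached to the third node from one end (E_8), so the type is E_8.

E_8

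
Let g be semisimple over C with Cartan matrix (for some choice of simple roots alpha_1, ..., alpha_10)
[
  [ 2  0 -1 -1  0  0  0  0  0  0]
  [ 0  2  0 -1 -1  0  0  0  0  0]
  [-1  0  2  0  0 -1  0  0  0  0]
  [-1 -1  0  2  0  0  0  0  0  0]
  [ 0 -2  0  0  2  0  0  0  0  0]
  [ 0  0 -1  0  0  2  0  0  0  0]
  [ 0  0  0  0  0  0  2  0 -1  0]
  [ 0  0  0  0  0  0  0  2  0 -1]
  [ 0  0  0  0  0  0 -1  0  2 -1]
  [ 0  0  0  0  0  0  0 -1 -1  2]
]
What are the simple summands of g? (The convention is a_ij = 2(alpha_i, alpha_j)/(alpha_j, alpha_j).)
The diagram associated to this matrix has two connected components: the simple roots {alpha_7, alpha_8, alpha_9, alpha_10} form a chain of 4 nodes with single edges (A_4), and {alpha_1, alpha_2, alpha_3, alpha_4, alpha_5, alpha_6} form a chain of 6 nodes with a double edge at one end; the terminal node there is the unique long simple root (C_6). A semisimple Lie algebra decomposes uniquely as the direct sum of simple ideals, one per connected component of its Dynkin diagram, so g ≅ A_4 ⊕ C_6 (dimension 24 + 78 = 102).

type A_4 + type C_6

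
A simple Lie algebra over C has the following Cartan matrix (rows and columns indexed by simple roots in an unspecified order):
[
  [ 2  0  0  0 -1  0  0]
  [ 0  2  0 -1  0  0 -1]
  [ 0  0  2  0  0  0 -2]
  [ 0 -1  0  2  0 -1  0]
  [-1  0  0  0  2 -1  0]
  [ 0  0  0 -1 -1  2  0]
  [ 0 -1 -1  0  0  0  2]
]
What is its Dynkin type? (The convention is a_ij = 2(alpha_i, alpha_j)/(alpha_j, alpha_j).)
C_7

The matrix has rank 7 with 2's on the diagonal. Reading the off-diagonal entries as Dynkin edges (a single edge where a_ij = a_ji = -1; a double or triple edge where a_ij * a_ji = 2 or 3), the diagram is a chain of 7 nodes with a double edge at one end; the terminal node there is the unique long simple root (C_7). One simple-root ordering that puts it in standard form is (alpha_1, alpha_5, alpha_6, alpha_4, alpha_2, alpha_7, alpha_3). So the algebra is type C_7, i.e. sp(14).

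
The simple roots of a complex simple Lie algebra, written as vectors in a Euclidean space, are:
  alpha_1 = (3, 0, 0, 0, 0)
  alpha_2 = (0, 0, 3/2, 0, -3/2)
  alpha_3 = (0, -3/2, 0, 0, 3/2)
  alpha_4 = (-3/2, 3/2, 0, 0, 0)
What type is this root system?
C_4 (sp(8))

Compute the Cartan integers a_ij = 2(alpha_i, alpha_j)/(alpha_j, alpha_j); the resulting 4x4 Cartan matrix is
[[2, 0, 0, -2], [0, 2, -1, 0], [0, -1, 2, -1], [-1, 0, -1, 2]].
The roots have two lengths (squared-length ratio 2:1); the short ones are alpha_{2,3,4}. The associated Dynkin diagram is a chain of 4 nodes with a double edge at one end; the terminal node there is the unique long simple root (C_4), so the type is C_4 (the algebra sp(8)).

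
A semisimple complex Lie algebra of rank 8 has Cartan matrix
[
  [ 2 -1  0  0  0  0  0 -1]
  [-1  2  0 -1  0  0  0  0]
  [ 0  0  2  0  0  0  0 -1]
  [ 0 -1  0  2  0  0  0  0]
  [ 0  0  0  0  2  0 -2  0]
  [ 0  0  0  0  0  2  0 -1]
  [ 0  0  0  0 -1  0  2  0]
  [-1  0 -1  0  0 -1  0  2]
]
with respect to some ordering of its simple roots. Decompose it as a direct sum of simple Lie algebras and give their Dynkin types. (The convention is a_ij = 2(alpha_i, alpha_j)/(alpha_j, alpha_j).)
B_2 (so(5)) ⊕ D_6 (so(12))

The diagram associated to this matrix has two connected components: the simple roots {alpha_5, alpha_7} form a chain of 2 nodes with a double edge at one end; the terminal node there is the unique short simple root (B_2), and {alpha_1, alpha_2, alpha_3, alpha_4, alpha_6, alpha_8} form a chain of 4 nodes with a fork of two nodes at one end (D_6). A semisimple Lie algebra decomposes uniquely as the direct sum of simple ideals, one per connected component of its Dynkin diagram, so g ≅ B_2 ⊕ D_6 (dimension 10 + 66 = 76).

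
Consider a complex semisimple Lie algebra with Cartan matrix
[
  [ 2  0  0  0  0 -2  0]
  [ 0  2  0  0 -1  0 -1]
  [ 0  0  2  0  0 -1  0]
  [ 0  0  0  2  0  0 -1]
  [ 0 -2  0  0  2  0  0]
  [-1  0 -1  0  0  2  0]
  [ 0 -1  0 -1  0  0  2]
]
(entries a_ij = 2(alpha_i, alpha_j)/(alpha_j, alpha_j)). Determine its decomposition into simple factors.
type C_3 + type C_4

The diagram associated to this matrix has two connected components: the simple roots {alpha_1, alpha_3, alpha_6} form a chain of 3 nodes with a double edge at one end; the terminal node there is the unique long simple root (C_3), and {alpha_2, alpha_4, alpha_5, alpha_7} form a chain of 4 nodes with a double edge at one end; the terminal node there is the unique long simple root (C_4). A semisimple Lie algebra decomposes uniquely as the direct sum of simple ideals, one per connected component of its Dynkin diagram, so g ≅ C_3 ⊕ C_4 (dimension 21 + 36 = 57).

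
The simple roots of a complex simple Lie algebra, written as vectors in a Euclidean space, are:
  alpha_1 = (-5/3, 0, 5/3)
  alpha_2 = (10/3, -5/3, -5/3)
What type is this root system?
G_2

Compute the Cartan integers a_ij = 2(alpha_i, alpha_j)/(alpha_j, alpha_j); the resulting 2x2 Cartan matrix is
[[2, -1], [-3, 2]].
The roots have two lengths (squared-length ratio 3:1); the short ones are alpha_{1}. The associated Dynkin diagram is two nodes joined by a triple edge (G_2), so the type is G_2.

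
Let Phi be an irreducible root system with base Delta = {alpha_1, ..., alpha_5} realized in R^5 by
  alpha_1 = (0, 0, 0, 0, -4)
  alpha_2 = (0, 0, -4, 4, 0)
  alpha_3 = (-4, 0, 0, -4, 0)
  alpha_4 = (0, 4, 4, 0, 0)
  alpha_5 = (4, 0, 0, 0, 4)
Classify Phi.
B_5

Compute the Cartan integers a_ij = 2(alpha_i, alpha_j)/(alpha_j, alpha_j); the resulting 5x5 Cartan matrix is
[[2, 0, 0, 0, -1], [0, 2, -1, -1, 0], [0, -1, 2, 0, -1], [0, -1, 0, 2, 0], [-2, 0, -1, 0, 2]].
The roots have two lengths (squared-length ratio 2:1); the short ones are alpha_{1}. The associated Dynkin diagram is a chain of 5 nodes with a double edge at one end; the terminal node there is the unique short simple root (B_5), so the type is B_5 (the algebra so(11)).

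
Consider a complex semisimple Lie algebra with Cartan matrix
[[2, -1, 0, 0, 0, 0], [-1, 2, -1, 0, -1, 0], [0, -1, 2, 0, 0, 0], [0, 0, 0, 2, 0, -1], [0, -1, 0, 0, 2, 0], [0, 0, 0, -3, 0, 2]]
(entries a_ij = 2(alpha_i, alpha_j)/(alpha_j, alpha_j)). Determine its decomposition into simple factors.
The diagram associated to this matrix has two connected components: the simple roots {alpha_1, alpha_2, alpha_3, alpha_5} form a chain of 2 nodes with a fork of two nodes at one end (D_4), and {alpha_4, alpha_6} form two nodes joined by a triple edge (G_2). A semisimple Lie algebra decomposes uniquely as the direct sum of simple ideals, one per connected component of its Dynkin diagram, so g ≅ D_4 ⊕ G_2 (dimension 28 + 14 = 42).

D_4 (so(8)) + G_2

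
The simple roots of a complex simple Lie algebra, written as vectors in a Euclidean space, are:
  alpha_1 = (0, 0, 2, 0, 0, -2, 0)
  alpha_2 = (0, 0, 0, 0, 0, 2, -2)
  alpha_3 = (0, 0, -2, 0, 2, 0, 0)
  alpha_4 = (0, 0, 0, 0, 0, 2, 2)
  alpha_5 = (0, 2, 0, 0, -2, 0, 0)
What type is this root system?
D5

Compute the Cartan integers a_ij = 2(alpha_i, alpha_j)/(alpha_j, alpha_j); the resulting 5x5 Cartan matrix is
[[2, -1, -1, -1, 0], [-1, 2, 0, 0, 0], [-1, 0, 2, 0, -1], [-1, 0, 0, 2, 0], [0, 0, -1, 0, 2]].
All simple roots have the same length, so the diagram is simply laced. The associated Dynkin diagram is a chain of 3 nodes with a fork of two nodes at one end (D_5), so the type is D_5 (the algebra so(10)).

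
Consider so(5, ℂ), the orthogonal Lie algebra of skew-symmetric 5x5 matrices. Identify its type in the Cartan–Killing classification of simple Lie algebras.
B_2

This is so(5) with 5 odd, which has dimension 5(5-1)/2 = 10 and rank (5-1)/2 = 2. In the classification of classical Lie algebras, the orthogonal algebra so(2n+1) in an odd number of variables has type B_n; here n = 2, so the Dynkin diagram is a chain of 2 nodes with a double edge at one end; the terminal node there is the unique short simple root (B_2). Hence the type is B_2.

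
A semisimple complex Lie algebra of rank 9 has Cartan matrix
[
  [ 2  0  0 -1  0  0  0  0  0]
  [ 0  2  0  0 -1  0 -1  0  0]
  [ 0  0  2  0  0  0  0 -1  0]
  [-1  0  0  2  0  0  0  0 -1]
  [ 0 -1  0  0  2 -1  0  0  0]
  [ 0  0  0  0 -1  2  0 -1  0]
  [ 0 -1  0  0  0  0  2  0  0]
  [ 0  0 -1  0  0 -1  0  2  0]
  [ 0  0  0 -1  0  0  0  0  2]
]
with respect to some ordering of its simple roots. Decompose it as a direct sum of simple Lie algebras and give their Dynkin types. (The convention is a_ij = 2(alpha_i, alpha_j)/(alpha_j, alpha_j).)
A_3 (sl(4)) + A_6 (sl(7))

The diagram associated to this matrix has two connected components: the simple roots {alpha_1, alpha_4, alpha_9} form a chain of 3 nodes with single edges (A_3), and {alpha_2, alpha_3, alpha_5, alpha_6, alpha_7, alpha_8} form a chain of 6 nodes with single edges (A_6). A semisimple Lie algebra decomposes uniquely as the direct sum of simple ideals, one per connected component of its Dynkin diagram, so g ≅ A_3 ⊕ A_6 (dimension 15 + 48 = 63).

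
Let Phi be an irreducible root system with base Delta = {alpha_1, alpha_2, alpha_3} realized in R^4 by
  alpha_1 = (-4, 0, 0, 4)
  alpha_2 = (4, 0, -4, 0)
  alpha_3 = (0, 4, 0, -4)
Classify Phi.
A3

Compute the Cartan integers a_ij = 2(alpha_i, alpha_j)/(alpha_j, alpha_j); the resulting 3x3 Cartan matrix is
[[2, -1, -1], [-1, 2, 0], [-1, 0, 2]].
All simple roots have the same length, so the diagram is simply laced. The associated Dynkin diagram is a chain of 3 nodes with single edges (A_3), so the type is A_3 (the algebra sl(4)).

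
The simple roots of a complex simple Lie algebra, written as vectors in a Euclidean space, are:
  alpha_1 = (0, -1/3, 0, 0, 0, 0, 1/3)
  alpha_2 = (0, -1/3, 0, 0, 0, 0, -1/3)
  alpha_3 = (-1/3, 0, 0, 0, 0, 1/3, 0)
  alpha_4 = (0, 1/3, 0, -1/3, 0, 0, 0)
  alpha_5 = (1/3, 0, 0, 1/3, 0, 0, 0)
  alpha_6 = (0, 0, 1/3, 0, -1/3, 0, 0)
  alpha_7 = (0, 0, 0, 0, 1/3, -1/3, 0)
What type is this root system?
Compute the Cartan integers a_ij = 2(alpha_i, alpha_j)/(alpha_j, alpha_j); the resulting 7x7 Cartan matrix is
[[2, 0, 0, -1, 0, 0, 0], [0, 2, 0, -1, 0, 0, 0], [0, 0, 2, 0, -1, 0, -1], [-1, -1, 0, 2, -1, 0, 0], [0, 0, -1, -1, 2, 0, 0], [0, 0, 0, 0, 0, 2, -1], [0, 0, -1, 0, 0, -1, 2]].
All simple roots have the same length, so the diagram is simply laced. The associated Dynkin diagram is a chain of 5 nodes with a fork of two nodes at one end (D_7), so the type is D_7 (the algebra so(14)).

D_7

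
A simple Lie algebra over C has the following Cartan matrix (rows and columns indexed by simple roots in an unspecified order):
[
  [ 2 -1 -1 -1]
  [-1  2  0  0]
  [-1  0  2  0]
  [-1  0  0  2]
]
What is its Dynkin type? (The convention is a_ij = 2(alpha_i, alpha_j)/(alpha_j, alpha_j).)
The matrix has rank 4 with 2's on the diagonal. Reading the off-diagonal entries as Dynkin edges (a single edge where a_ij = a_ji = -1; a double or triple edge where a_ij * a_ji = 2 or 3), the diagram is a chain of 2 nodes with a fork of two nodes at one end (D_4). One simple-root ordering that puts it in standard form is (alpha_3, alpha_1, alpha_2, alpha_4). So the algebra is type D_4, i.e. so(8).

type D_4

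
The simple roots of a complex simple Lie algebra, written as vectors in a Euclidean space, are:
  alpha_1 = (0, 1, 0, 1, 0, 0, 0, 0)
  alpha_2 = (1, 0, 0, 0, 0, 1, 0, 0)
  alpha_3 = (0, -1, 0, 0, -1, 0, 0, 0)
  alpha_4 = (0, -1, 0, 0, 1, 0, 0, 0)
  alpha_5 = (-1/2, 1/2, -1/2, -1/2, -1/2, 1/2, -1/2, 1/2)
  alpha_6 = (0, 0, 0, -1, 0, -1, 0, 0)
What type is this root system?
type E_6

Compute the Cartan integers a_ij = 2(alpha_i, alpha_j)/(alpha_j, alpha_j); the resulting 6x6 Cartan matrix is
[[2, 0, -1, -1, 0, -1], [0, 2, 0, 0, 0, -1], [-1, 0, 2, 0, 0, 0], [-1, 0, 0, 2, -1, 0], [0, 0, 0, -1, 2, 0], [-1, -1, 0, 0, 0, 2]].
All simple roots have the same length, so the diagram is simply laced. The associated Dynkin diagram is a chain of 5 nodes with one extra node attached to the third node from one end (E_6), so the type is E_6.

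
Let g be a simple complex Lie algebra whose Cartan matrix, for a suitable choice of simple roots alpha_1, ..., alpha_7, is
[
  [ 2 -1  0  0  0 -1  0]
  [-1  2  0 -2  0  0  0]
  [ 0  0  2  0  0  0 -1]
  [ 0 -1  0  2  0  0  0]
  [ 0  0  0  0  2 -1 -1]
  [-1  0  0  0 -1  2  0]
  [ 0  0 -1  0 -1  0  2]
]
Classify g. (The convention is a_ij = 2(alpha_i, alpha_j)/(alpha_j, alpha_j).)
B_7

The matrix has rank 7 with 2's on the diagonal. Reading the off-diagonal entries as Dynkin edges (a single edge where a_ij = a_ji = -1; a double or triple edge where a_ij * a_ji = 2 or 3), the diagram is a chain of 7 nodes with a double edge at one end; the terminal node there is the unique short simple root (B_7). One simple-root ordering that puts it in standard form is (alpha_3, alpha_7, alpha_5, alpha_6, alpha_1, alpha_2, alpha_4). So the algebra is type B_7, i.e. so(15).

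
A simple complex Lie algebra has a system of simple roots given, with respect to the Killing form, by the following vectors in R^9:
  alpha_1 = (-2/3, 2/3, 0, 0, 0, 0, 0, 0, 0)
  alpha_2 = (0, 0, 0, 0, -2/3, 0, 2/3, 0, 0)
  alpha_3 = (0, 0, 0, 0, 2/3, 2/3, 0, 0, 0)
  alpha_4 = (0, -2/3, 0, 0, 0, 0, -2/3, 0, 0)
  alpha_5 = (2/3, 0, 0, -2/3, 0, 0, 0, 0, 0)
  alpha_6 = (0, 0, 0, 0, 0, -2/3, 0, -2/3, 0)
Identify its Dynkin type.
A_6

Compute the Cartan integers a_ij = 2(alpha_i, alpha_j)/(alpha_j, alpha_j); the resulting 6x6 Cartan matrix is
[[2, 0, 0, -1, -1, 0], [0, 2, -1, -1, 0, 0], [0, -1, 2, 0, 0, -1], [-1, -1, 0, 2, 0, 0], [-1, 0, 0, 0, 2, 0], [0, 0, -1, 0, 0, 2]].
All simple roots have the same length, so the diagram is simply laced. The associated Dynkin diagram is a chain of 6 nodes with single edges (A_6), so the type is A_6 (the algebra sl(7)).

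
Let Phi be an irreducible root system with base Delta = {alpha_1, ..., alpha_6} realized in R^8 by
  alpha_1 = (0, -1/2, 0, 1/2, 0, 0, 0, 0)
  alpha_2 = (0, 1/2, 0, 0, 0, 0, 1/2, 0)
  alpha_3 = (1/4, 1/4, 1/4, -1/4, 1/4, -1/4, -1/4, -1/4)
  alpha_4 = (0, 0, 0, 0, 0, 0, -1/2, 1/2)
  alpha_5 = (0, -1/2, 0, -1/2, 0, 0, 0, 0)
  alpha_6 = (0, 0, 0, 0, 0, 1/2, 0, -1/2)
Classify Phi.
E6

Compute the Cartan integers a_ij = 2(alpha_i, alpha_j)/(alpha_j, alpha_j); the resulting 6x6 Cartan matrix is
[[2, -1, -1, 0, 0, 0], [-1, 2, 0, -1, -1, 0], [-1, 0, 2, 0, 0, 0], [0, -1, 0, 2, 0, -1], [0, -1, 0, 0, 2, 0], [0, 0, 0, -1, 0, 2]].
All simple roots have the same length, so the diagram is simply laced. The associated Dynkin diagram is a chain of 5 nodes with one extra node attached to the third node from one end (E_6), so the type is E_6.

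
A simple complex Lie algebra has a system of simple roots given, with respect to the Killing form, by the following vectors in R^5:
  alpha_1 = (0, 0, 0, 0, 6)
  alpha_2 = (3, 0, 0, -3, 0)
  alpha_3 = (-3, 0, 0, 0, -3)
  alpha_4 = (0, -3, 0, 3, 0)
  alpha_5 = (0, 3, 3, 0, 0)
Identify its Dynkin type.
C5

Compute the Cartan integers a_ij = 2(alpha_i, alpha_j)/(alpha_j, alpha_j); the resulting 5x5 Cartan matrix is
[[2, 0, -2, 0, 0], [0, 2, -1, -1, 0], [-1, -1, 2, 0, 0], [0, -1, 0, 2, -1], [0, 0, 0, -1, 2]].
The roots have two lengths (squared-length ratio 2:1); the short ones are alpha_{2,3,4,5}. The associated Dynkin diagram is a chain of 5 nodes with a double edge at one end; the terminal node there is the unique long simple root (C_5), so the type is C_5 (the algebra sp(10)).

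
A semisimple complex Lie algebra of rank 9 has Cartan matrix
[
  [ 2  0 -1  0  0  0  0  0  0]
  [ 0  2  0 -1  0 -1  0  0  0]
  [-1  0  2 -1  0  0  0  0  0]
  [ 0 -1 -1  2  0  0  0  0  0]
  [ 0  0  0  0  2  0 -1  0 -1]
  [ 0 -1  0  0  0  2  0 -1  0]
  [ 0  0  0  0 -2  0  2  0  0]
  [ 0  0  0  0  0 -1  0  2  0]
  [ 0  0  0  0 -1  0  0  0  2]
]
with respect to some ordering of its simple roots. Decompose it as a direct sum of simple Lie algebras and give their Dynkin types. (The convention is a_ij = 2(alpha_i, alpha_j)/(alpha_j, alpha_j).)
The diagram associated to this matrix has two connected components: the simple roots {alpha_1, alpha_2, alpha_3, alpha_4, alpha_6, alpha_8} form a chain of 6 nodes with single edges (A_6), and {alpha_5, alpha_7, alpha_9} form a chain of 3 nodes with a double edge at one end; the terminal node there is the unique long simple root (C_3). A semisimple Lie algebra decomposes uniquely as the direct sum of simple ideals, one per connected component of its Dynkin diagram, so g ≅ A_6 ⊕ C_3 (dimension 48 + 21 = 69).

A_6 + C_3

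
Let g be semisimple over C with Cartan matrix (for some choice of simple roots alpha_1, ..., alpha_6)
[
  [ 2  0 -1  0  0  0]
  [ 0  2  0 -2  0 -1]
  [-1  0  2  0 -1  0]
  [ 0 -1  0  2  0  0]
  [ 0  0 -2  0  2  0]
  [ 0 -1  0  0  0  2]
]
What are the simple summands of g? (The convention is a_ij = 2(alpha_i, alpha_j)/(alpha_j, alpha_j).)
B3 + C3

The diagram associated to this matrix has two connected components: the simple roots {alpha_2, alpha_4, alpha_6} form a chain of 3 nodes with a double edge at one end; the terminal node there is the unique short simple root (B_3), and {alpha_1, alpha_3, alpha_5} form a chain of 3 nodes with a double edge at one end; the terminal node there is the unique long simple root (C_3). A semisimple Lie algebra decomposes uniquely as the direct sum of simple ideals, one per connected component of its Dynkin diagram, so g ≅ B_3 ⊕ C_3 (dimension 21 + 21 = 42).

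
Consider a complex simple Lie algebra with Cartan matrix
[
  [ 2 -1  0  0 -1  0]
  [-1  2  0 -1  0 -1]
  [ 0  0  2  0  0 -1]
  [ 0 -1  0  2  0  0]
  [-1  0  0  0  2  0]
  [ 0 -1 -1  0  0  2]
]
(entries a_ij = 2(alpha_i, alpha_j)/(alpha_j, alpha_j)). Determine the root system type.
The matrix has rank 6 with 2's on the diagonal. Reading the off-diagonal entries as Dynkin edges (a single edge where a_ij = a_ji = -1; a double or triple edge where a_ij * a_ji = 2 or 3), the diagram is a chain of 5 nodes with one extra node attached to the third node from one end (E_6). One simple-root ordering that puts it in standard form is (alpha_5, alpha_4, alpha_1, alpha_2, alpha_6, alpha_3). So the algebra is type E_6.

E_6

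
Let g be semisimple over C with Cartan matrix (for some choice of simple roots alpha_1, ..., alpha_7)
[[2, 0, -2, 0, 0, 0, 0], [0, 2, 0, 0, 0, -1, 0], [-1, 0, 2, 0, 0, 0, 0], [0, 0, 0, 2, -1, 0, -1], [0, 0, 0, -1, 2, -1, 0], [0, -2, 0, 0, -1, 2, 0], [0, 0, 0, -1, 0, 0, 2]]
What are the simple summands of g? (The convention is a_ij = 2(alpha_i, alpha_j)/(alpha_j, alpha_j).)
B_2 (so(5)) ⊕ B_5 (so(11))

The diagram associated to this matrix has two connected components: the simple roots {alpha_1, alpha_3} form a chain of 2 nodes with a double edge at one end; the terminal node there is the unique short simple root (B_2), and {alpha_2, alpha_4, alpha_5, alpha_6, alpha_7} form a chain of 5 nodes with a double edge at one end; the terminal node there is the unique short simple root (B_5). A semisimple Lie algebra decomposes uniquely as the direct sum of simple ideals, one per connected component of its Dynkin diagram, so g ≅ B_2 ⊕ B_5 (dimension 10 + 55 = 65).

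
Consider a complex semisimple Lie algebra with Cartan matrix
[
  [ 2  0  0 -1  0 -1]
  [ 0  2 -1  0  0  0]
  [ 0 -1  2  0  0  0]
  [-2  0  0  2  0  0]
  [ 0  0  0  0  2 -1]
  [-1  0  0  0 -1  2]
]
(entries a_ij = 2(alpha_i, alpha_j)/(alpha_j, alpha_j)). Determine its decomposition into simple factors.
The diagram associated to this matrix has two connected components: the simple roots {alpha_2, alpha_3} form a chain of 2 nodes with single edges (A_2), and {alpha_1, alpha_4, alpha_5, alpha_6} form a chain of 4 nodes with a double edge at one end; the terminal node there is the unique long simple root (C_4). A semisimple Lie algebra decomposes uniquely as the direct sum of simple ideals, one per connected component of its Dynkin diagram, so g ≅ A_2 ⊕ C_4 (dimension 8 + 36 = 44).

A2 ⊕ C4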